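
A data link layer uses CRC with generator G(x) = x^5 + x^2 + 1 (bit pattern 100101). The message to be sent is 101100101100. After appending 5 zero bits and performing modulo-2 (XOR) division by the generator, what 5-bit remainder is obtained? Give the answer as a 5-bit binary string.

10010

Append 5 zeros: 10110010110000000. Divide by 100101 (XOR where the leading bit is 1):
  pos 0: 101100 XOR 100101 = 001001
  pos 2: 100110 XOR 100101 = 000011
  pos 6: 111100 XOR 100101 = 011001
  pos 7: 110010 XOR 100101 = 010111
  pos 8: 101110 XOR 100101 = 001011
  pos 10: 101100 XOR 100101 = 001001
Remainder (last 5 bits) = 10010. This is the CRC / FCS.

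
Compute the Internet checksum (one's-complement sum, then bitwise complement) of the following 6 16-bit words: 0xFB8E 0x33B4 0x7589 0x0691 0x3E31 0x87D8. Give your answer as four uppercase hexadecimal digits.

8E98

One's-complement addition (fold any carry out of bit 15 back into bit 0):
  0xFB8E + 0x33B4 = 0x12F42 → wrap carry → 0x2F43
  0x2F43 + 0x7589 = 0x0A4CC
  0xA4CC + 0x0691 = 0x0AB5D
  0xAB5D + 0x3E31 = 0x0E98E
  0xE98E + 0x87D8 = 0x17166 → wrap carry → 0x7167
One's-complement sum = 0x7167.
Checksum = ~0x7167 & 0xFFFF = 0x8E98.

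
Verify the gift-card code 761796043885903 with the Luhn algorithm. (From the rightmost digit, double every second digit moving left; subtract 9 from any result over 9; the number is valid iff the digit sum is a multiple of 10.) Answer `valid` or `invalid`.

invalid

From the right, keep odd positions and double even positions (subtract 9 from any doubled value over 9):
  doubled (positions 2,4,...): 0 1 7 8 3 5 3 → sum 27
  kept (positions 1,3,...): 3 9 8 3 0 9 1 7 → sum 40
Total = 67.
67 mod 10 = 7, so the number is invalid.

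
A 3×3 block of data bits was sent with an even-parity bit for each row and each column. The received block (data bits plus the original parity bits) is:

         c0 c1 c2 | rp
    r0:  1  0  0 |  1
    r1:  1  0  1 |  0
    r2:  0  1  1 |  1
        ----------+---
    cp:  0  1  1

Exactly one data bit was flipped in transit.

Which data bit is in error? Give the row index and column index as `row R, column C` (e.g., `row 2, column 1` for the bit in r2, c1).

row 2, column 2

Recompute each row's even parity and compare to rp:
  r0: data parity 1, sent rp 1 → ok
  r1: data parity 0, sent rp 0 → ok
  r2: data parity 0, sent rp 1 → mismatch
Recompute each column's even parity and compare to cp:
  c0: data parity 0, sent cp 0 → ok
  c1: data parity 1, sent cp 1 → ok
  c2: data parity 0, sent cp 1 → mismatch
Exactly one row (r2) and one column (c2) fail → the flipped bit is at their intersection.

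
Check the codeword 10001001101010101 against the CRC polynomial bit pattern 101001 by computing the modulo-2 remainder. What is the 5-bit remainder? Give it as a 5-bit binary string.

Modulo-2 division of 10001001101010101 by 101001:
  pos 0: 100010 XOR 101001 = 001011
  pos 2: 101101 XOR 101001 = 000100
  pos 5: 100101 XOR 101001 = 001100
  pos 7: 110001 XOR 101001 = 011000
  pos 8: 110000 XOR 101001 = 011001
  pos 9: 110011 XOR 101001 = 011010
  pos 10: 110100 XOR 101001 = 011101
  pos 11: 111011 XOR 101001 = 010010
Remainder = 10010 (nonzero — an error is detected).

10010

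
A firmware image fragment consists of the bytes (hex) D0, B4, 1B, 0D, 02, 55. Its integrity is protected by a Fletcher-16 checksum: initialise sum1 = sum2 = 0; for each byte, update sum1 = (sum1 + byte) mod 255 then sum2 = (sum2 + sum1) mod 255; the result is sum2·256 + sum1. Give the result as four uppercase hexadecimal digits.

5905

Running sums (mod 255):
  after byte 0 (D0): sum1=208, sum2=208
  after byte 1 (B4): sum1=133, sum2=86
  after byte 2 (1B): sum1=160, sum2=246
  after byte 3 (0D): sum1=173, sum2=164
  after byte 4 (02): sum1=175, sum2=84
  after byte 5 (55): sum1=5, sum2=89
Checksum = sum2·256 + sum1 = 89·256 + 5 = 22789 = 0x5905.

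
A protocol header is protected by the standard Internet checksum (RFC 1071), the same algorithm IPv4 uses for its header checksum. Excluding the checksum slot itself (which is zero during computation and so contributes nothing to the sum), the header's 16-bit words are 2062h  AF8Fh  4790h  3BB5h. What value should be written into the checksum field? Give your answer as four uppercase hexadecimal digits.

One's-complement addition (fold any carry out of bit 15 back into bit 0):
  0x2062 + 0xAF8F = 0x0CFF1
  0xCFF1 + 0x4790 = 0x11781 → wrap carry → 0x1782
  0x1782 + 0x3BB5 = 0x05337
One's-complement sum = 0x5337.
Checksum = ~0x5337 & 0xFFFF = 0xACC8.

ACC8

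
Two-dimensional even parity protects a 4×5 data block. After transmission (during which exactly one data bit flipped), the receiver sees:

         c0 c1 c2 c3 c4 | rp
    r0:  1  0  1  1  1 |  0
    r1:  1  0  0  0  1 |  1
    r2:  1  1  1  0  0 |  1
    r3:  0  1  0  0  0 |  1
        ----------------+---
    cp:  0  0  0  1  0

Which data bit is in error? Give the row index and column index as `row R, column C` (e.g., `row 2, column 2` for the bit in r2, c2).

Recompute each row's even parity and compare to rp:
  r0: data parity 0, sent rp 0 → ok
  r1: data parity 0, sent rp 1 → mismatch
  r2: data parity 1, sent rp 1 → ok
  r3: data parity 1, sent rp 1 → ok
Recompute each column's even parity and compare to cp:
  c0: data parity 1, sent cp 0 → mismatch
  c1: data parity 0, sent cp 0 → ok
  c2: data parity 0, sent cp 0 → ok
  c3: data parity 1, sent cp 1 → ok
  c4: data parity 0, sent cp 0 → ok
Exactly one row (r1) and one column (c0) fail → the flipped bit is at their intersection.

row 1, column 0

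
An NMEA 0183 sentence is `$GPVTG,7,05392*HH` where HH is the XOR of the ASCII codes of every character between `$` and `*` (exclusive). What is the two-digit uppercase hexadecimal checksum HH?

XOR the ASCII codes of the payload characters:
  'G' = 0x47 → acc = 0x47
  'P' = 0x50 → acc = 0x17
  'V' = 0x56 → acc = 0x41
  'T' = 0x54 → acc = 0x15
  'G' = 0x47 → acc = 0x52
  ',' = 0x2C → acc = 0x7E
  '7' = 0x37 → acc = 0x49
  ',' = 0x2C → acc = 0x65
  '0' = 0x30 → acc = 0x55
  '5' = 0x35 → acc = 0x60
  '3' = 0x33 → acc = 0x53
  '9' = 0x39 → acc = 0x6A
  '2' = 0x32 → acc = 0x58
Checksum = 0x58.

58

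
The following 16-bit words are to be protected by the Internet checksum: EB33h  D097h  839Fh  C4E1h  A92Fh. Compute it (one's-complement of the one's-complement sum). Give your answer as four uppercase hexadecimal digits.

5283

One's-complement addition (fold any carry out of bit 15 back into bit 0):
  0xEB33 + 0xD097 = 0x1BBCA → wrap carry → 0xBBCB
  0xBBCB + 0x839F = 0x13F6A → wrap carry → 0x3F6B
  0x3F6B + 0xC4E1 = 0x1044C → wrap carry → 0x044D
  0x044D + 0xA92F = 0x0AD7C
One's-complement sum = 0xAD7C.
Checksum = ~0xAD7C & 0xFFFF = 0x5283.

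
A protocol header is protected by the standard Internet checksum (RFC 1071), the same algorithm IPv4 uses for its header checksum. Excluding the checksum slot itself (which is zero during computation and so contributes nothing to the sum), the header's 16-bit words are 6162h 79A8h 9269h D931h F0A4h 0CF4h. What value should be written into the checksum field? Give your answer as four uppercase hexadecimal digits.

BBC0

One's-complement addition (fold any carry out of bit 15 back into bit 0):
  0x6162 + 0x79A8 = 0x0DB0A
  0xDB0A + 0x9269 = 0x16D73 → wrap carry → 0x6D74
  0x6D74 + 0xD931 = 0x146A5 → wrap carry → 0x46A6
  0x46A6 + 0xF0A4 = 0x1374A → wrap carry → 0x374B
  0x374B + 0x0CF4 = 0x0443F
One's-complement sum = 0x443F.
Checksum = ~0x443F & 0xFFFF = 0xBBC0.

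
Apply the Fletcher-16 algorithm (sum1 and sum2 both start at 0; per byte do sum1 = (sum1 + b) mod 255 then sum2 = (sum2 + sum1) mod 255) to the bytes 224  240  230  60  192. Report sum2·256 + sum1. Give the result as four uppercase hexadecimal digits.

Running sums (mod 255):
  after byte 0 (224): sum1=224, sum2=224
  after byte 1 (240): sum1=209, sum2=178
  after byte 2 (230): sum1=184, sum2=107
  after byte 3 (60): sum1=244, sum2=96
  after byte 4 (192): sum1=181, sum2=22
Checksum = sum2·256 + sum1 = 22·256 + 181 = 5813 = 0x16B5.

16B5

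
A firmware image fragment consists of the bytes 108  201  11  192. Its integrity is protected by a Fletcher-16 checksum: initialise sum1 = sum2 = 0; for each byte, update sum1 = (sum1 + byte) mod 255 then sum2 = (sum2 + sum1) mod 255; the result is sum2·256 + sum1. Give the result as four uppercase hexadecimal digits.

Running sums (mod 255):
  after byte 0 (108): sum1=108, sum2=108
  after byte 1 (201): sum1=54, sum2=162
  after byte 2 (11): sum1=65, sum2=227
  after byte 3 (192): sum1=2, sum2=229
Checksum = sum2·256 + sum1 = 229·256 + 2 = 58626 = 0xE502.

E502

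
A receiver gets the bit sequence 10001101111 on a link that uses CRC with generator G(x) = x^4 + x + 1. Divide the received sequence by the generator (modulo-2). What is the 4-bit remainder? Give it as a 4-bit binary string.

Modulo-2 division of 10001101111 by 10011:
  pos 0: 10001 XOR 10011 = 00010
  pos 3: 10101 XOR 10011 = 00110
  pos 5: 11011 XOR 10011 = 01000
  pos 6: 10001 XOR 10011 = 00010
Remainder = 0010 (nonzero — an error is detected).

0010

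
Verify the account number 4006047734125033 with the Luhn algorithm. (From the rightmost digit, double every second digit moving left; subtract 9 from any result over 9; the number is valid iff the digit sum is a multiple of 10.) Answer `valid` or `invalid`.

From the right, keep odd positions and double even positions (subtract 9 from any doubled value over 9):
  doubled (positions 2,4,...): 6 1 2 6 5 0 0 8 → sum 28
  kept (positions 1,3,...): 3 0 2 4 7 4 6 0 → sum 26
Total = 54.
54 mod 10 = 4, so the number is invalid.

invalid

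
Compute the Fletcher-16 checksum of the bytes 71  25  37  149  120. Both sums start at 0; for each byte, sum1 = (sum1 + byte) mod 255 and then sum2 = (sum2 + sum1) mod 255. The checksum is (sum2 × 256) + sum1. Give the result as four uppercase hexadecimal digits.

Running sums (mod 255):
  after byte 0 (71): sum1=71, sum2=71
  after byte 1 (25): sum1=96, sum2=167
  after byte 2 (37): sum1=133, sum2=45
  after byte 3 (149): sum1=27, sum2=72
  after byte 4 (120): sum1=147, sum2=219
Checksum = sum2·256 + sum1 = 219·256 + 147 = 56211 = 0xDB93.

DB93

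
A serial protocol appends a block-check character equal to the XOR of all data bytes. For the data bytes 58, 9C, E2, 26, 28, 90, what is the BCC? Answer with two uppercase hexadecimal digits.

XOR the bytes together:
  start with 0x58
  0x58 ⊕ 0x9C = 0xC4
  0xC4 ⊕ 0xE2 = 0x26
  0x26 ⊕ 0x26 = 0x00
  0x00 ⊕ 0x28 = 0x28
  0x28 ⊕ 0x90 = 0xB8

B8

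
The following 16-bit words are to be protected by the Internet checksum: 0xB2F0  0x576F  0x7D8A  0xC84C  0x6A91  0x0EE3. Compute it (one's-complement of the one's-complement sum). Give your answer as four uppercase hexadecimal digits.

One's-complement addition (fold any carry out of bit 15 back into bit 0):
  0xB2F0 + 0x576F = 0x10A5F → wrap carry → 0x0A60
  0x0A60 + 0x7D8A = 0x087EA
  0x87EA + 0xC84C = 0x15036 → wrap carry → 0x5037
  0x5037 + 0x6A91 = 0x0BAC8
  0xBAC8 + 0x0EE3 = 0x0C9AB
One's-complement sum = 0xC9AB.
Checksum = ~0xC9AB & 0xFFFF = 0x3654.

3654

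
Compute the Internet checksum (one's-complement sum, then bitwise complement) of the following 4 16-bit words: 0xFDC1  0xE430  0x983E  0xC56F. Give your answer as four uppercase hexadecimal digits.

C05E

One's-complement addition (fold any carry out of bit 15 back into bit 0):
  0xFDC1 + 0xE430 = 0x1E1F1 → wrap carry → 0xE1F2
  0xE1F2 + 0x983E = 0x17A30 → wrap carry → 0x7A31
  0x7A31 + 0xC56F = 0x13FA0 → wrap carry → 0x3FA1
One's-complement sum = 0x3FA1.
Checksum = ~0x3FA1 & 0xFFFF = 0xC05E.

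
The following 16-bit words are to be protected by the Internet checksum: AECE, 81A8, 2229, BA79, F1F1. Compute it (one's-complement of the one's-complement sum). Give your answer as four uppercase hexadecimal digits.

One's-complement addition (fold any carry out of bit 15 back into bit 0):
  0xAECE + 0x81A8 = 0x13076 → wrap carry → 0x3077
  0x3077 + 0x2229 = 0x052A0
  0x52A0 + 0xBA79 = 0x10D19 → wrap carry → 0x0D1A
  0x0D1A + 0xF1F1 = 0x0FF0B
One's-complement sum = 0xFF0B.
Checksum = ~0xFF0B & 0xFFFF = 0x00F4.

00F4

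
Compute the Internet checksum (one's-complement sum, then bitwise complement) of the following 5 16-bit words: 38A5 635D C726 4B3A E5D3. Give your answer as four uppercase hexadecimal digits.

6BC8

One's-complement addition (fold any carry out of bit 15 back into bit 0):
  0x38A5 + 0x635D = 0x09C02
  0x9C02 + 0xC726 = 0x16328 → wrap carry → 0x6329
  0x6329 + 0x4B3A = 0x0AE63
  0xAE63 + 0xE5D3 = 0x19436 → wrap carry → 0x9437
One's-complement sum = 0x9437.
Checksum = ~0x9437 & 0xFFFF = 0x6BC8.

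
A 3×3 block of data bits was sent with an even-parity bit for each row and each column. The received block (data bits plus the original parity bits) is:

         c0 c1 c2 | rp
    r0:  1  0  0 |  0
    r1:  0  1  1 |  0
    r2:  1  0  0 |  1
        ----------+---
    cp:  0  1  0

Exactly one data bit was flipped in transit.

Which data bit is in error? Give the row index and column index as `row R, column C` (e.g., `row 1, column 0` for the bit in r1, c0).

row 0, column 2

Recompute each row's even parity and compare to rp:
  r0: data parity 1, sent rp 0 → mismatch
  r1: data parity 0, sent rp 0 → ok
  r2: data parity 1, sent rp 1 → ok
Recompute each column's even parity and compare to cp:
  c0: data parity 0, sent cp 0 → ok
  c1: data parity 1, sent cp 1 → ok
  c2: data parity 1, sent cp 0 → mismatch
Exactly one row (r0) and one column (c2) fail → the flipped bit is at their intersection.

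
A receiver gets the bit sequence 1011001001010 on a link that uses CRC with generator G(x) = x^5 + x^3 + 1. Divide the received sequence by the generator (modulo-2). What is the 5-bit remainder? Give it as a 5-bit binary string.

Modulo-2 division of 1011001001010 by 101001:
  pos 0: 101100 XOR 101001 = 000101
  pos 3: 101100 XOR 101001 = 000101
  pos 6: 101101 XOR 101001 = 000100
Remainder = 01000 (nonzero — an error is detected).

01000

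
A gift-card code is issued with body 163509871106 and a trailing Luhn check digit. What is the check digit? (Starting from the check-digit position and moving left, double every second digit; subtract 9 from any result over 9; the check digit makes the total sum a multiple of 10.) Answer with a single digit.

4

Partial digits right→left: 6 0 1 1 7 8 9 0 5 3 6 1
Double every second digit counting from the check-digit position (so the 1st, 3rd, 5th, ... of the partial from the right).
  doubled (with −9 where >9): 3 2 5 9 1 3 → sum 23
  kept as-is: 0 1 8 0 3 1 → sum 13
Total = 23 + 13 = 36.
Check digit = (10 − (36 mod 10)) mod 10 = 4.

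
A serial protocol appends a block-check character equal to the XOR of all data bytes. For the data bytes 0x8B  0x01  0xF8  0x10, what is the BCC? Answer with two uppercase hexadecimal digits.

XOR the bytes together:
  start with 0x8B
  0x8B ⊕ 0x01 = 0x8A
  0x8A ⊕ 0xF8 = 0x72
  0x72 ⊕ 0x10 = 0x62

62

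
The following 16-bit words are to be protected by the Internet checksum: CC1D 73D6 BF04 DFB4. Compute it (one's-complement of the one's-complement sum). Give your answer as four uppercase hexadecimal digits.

2152

One's-complement addition (fold any carry out of bit 15 back into bit 0):
  0xCC1D + 0x73D6 = 0x13FF3 → wrap carry → 0x3FF4
  0x3FF4 + 0xBF04 = 0x0FEF8
  0xFEF8 + 0xDFB4 = 0x1DEAC → wrap carry → 0xDEAD
One's-complement sum = 0xDEAD.
Checksum = ~0xDEAD & 0xFFFF = 0x2152.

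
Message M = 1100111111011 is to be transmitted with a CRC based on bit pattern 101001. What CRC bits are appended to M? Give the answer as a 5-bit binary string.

11111

Append 5 zeros: 110011111101100000. Divide by 101001 (XOR where the leading bit is 1):
  pos 0: 110011 XOR 101001 = 011010
  pos 1: 110101 XOR 101001 = 011100
  pos 2: 111001 XOR 101001 = 010000
  pos 3: 100001 XOR 101001 = 001000
  pos 5: 100010 XOR 101001 = 001011
  pos 7: 101111 XOR 101001 = 000110
  pos 10: 110000 XOR 101001 = 011001
  pos 11: 110010 XOR 101001 = 011011
  pos 12: 110110 XOR 101001 = 011111
Remainder (last 5 bits) = 11111. This is the CRC / FCS.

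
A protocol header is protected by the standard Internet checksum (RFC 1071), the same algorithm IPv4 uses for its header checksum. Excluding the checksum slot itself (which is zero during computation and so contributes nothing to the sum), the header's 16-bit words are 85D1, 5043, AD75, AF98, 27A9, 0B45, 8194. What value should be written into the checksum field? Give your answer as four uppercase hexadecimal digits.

185A

One's-complement addition (fold any carry out of bit 15 back into bit 0):
  0x85D1 + 0x5043 = 0x0D614
  0xD614 + 0xAD75 = 0x18389 → wrap carry → 0x838A
  0x838A + 0xAF98 = 0x13322 → wrap carry → 0x3323
  0x3323 + 0x27A9 = 0x05ACC
  0x5ACC + 0x0B45 = 0x06611
  0x6611 + 0x8194 = 0x0E7A5
One's-complement sum = 0xE7A5.
Checksum = ~0xE7A5 & 0xFFFF = 0x185A.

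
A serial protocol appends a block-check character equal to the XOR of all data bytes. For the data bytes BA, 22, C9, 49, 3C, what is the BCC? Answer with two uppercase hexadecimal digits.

XOR the bytes together:
  start with 0xBA
  0xBA ⊕ 0x22 = 0x98
  0x98 ⊕ 0xC9 = 0x51
  0x51 ⊕ 0x49 = 0x18
  0x18 ⊕ 0x3C = 0x24

24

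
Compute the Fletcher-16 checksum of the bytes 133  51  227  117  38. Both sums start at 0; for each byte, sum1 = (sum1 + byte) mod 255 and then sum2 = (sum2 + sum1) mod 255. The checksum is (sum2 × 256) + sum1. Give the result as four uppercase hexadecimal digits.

2538

Running sums (mod 255):
  after byte 0 (133): sum1=133, sum2=133
  after byte 1 (51): sum1=184, sum2=62
  after byte 2 (227): sum1=156, sum2=218
  after byte 3 (117): sum1=18, sum2=236
  after byte 4 (38): sum1=56, sum2=37
Checksum = sum2·256 + sum1 = 37·256 + 56 = 9528 = 0x2538.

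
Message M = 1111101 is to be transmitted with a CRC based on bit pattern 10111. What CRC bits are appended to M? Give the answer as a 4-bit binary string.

0011

Append 4 zeros: 11111010000. Divide by 10111 (XOR where the leading bit is 1):
  pos 0: 11111 XOR 10111 = 01000
  pos 1: 10000 XOR 10111 = 00111
  pos 3: 11110 XOR 10111 = 01001
  pos 4: 10010 XOR 10111 = 00101
  pos 6: 10100 XOR 10111 = 00011
Remainder (last 4 bits) = 0011. This is the CRC / FCS.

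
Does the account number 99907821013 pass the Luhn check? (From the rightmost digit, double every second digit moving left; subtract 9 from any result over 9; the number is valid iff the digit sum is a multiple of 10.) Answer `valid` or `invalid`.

valid

From the right, keep odd positions and double even positions (subtract 9 from any doubled value over 9):
  doubled (positions 2,4,...): 2 2 7 0 9 → sum 20
  kept (positions 1,3,...): 3 0 2 7 9 9 → sum 30
Total = 50.
50 mod 10 = 0, so the number is valid.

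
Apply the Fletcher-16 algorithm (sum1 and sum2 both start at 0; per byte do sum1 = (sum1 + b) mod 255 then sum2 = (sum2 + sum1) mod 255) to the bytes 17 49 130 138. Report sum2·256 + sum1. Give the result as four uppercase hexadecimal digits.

Running sums (mod 255):
  after byte 0 (17): sum1=17, sum2=17
  after byte 1 (49): sum1=66, sum2=83
  after byte 2 (130): sum1=196, sum2=24
  after byte 3 (138): sum1=79, sum2=103
Checksum = sum2·256 + sum1 = 103·256 + 79 = 26447 = 0x674F.

674F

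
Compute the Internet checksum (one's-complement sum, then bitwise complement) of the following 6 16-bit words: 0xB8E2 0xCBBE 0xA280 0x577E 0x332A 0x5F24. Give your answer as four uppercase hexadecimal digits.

One's-complement addition (fold any carry out of bit 15 back into bit 0):
  0xB8E2 + 0xCBBE = 0x184A0 → wrap carry → 0x84A1
  0x84A1 + 0xA280 = 0x12721 → wrap carry → 0x2722
  0x2722 + 0x577E = 0x07EA0
  0x7EA0 + 0x332A = 0x0B1CA
  0xB1CA + 0x5F24 = 0x110EE → wrap carry → 0x10EF
One's-complement sum = 0x10EF.
Checksum = ~0x10EF & 0xFFFF = 0xEF10.

EF10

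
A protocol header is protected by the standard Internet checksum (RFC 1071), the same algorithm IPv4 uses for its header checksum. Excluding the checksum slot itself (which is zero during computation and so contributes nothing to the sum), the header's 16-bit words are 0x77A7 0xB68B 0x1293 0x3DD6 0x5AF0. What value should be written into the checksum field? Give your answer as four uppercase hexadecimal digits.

2673

One's-complement addition (fold any carry out of bit 15 back into bit 0):
  0x77A7 + 0xB68B = 0x12E32 → wrap carry → 0x2E33
  0x2E33 + 0x1293 = 0x040C6
  0x40C6 + 0x3DD6 = 0x07E9C
  0x7E9C + 0x5AF0 = 0x0D98C
One's-complement sum = 0xD98C.
Checksum = ~0xD98C & 0xFFFF = 0x2673.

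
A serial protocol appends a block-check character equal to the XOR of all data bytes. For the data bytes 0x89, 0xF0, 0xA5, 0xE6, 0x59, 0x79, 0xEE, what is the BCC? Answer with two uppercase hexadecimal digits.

F4

XOR the bytes together:
  start with 0x89
  0x89 ⊕ 0xF0 = 0x79
  0x79 ⊕ 0xA5 = 0xDC
  0xDC ⊕ 0xE6 = 0x3A
  0x3A ⊕ 0x59 = 0x63
  0x63 ⊕ 0x79 = 0x1A
  0x1A ⊕ 0xEE = 0xF4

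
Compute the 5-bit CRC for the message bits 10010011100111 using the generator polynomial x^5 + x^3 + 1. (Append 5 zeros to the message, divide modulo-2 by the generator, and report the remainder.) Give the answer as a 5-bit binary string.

Append 5 zeros: 1001001110011100000. Divide by 101001 (XOR where the leading bit is 1):
  pos 0: 100100 XOR 101001 = 001101
  pos 2: 110111 XOR 101001 = 011110
  pos 3: 111101 XOR 101001 = 010100
  pos 4: 101000 XOR 101001 = 000001
  pos 9: 101110 XOR 101001 = 000111
  pos 12: 111000 XOR 101001 = 010001
  pos 13: 100010 XOR 101001 = 001011
Remainder (last 5 bits) = 01011. This is the CRC / FCS.

01011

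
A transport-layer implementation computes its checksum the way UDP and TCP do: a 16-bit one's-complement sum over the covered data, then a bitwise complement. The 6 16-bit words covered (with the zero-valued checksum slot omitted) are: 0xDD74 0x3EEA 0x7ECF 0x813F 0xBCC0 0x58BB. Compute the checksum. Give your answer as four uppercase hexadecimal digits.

One's-complement addition (fold any carry out of bit 15 back into bit 0):
  0xDD74 + 0x3EEA = 0x11C5E → wrap carry → 0x1C5F
  0x1C5F + 0x7ECF = 0x09B2E
  0x9B2E + 0x813F = 0x11C6D → wrap carry → 0x1C6E
  0x1C6E + 0xBCC0 = 0x0D92E
  0xD92E + 0x58BB = 0x131E9 → wrap carry → 0x31EA
One's-complement sum = 0x31EA.
Checksum = ~0x31EA & 0xFFFF = 0xCE15.

CE15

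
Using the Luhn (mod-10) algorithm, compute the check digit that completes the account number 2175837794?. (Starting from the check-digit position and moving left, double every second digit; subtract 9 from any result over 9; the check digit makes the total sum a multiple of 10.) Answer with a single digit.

Partial digits right→left: 4 9 7 7 3 8 5 7 1 2
Double every second digit counting from the check-digit position (so the 1st, 3rd, 5th, ... of the partial from the right).
  doubled (with −9 where >9): 8 5 6 1 2 → sum 22
  kept as-is: 9 7 8 7 2 → sum 33
Total = 22 + 33 = 55.
Check digit = (10 − (55 mod 10)) mod 10 = 5.

5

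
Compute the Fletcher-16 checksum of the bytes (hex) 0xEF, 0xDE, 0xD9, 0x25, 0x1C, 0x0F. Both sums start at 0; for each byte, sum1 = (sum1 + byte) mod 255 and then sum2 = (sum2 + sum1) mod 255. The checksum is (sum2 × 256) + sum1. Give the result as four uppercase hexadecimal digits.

18F8

Running sums (mod 255):
  after byte 0 (0xEF): sum1=239, sum2=239
  after byte 1 (0xDE): sum1=206, sum2=190
  after byte 2 (0xD9): sum1=168, sum2=103
  after byte 3 (0x25): sum1=205, sum2=53
  after byte 4 (0x1C): sum1=233, sum2=31
  after byte 5 (0x0F): sum1=248, sum2=24
Checksum = sum2·256 + sum1 = 24·256 + 248 = 6392 = 0x18F8.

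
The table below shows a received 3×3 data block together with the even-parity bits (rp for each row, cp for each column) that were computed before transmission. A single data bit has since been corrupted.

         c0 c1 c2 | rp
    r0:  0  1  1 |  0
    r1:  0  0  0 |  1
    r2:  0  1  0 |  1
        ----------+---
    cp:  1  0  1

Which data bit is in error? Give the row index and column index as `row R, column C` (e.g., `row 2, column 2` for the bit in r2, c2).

row 1, column 0

Recompute each row's even parity and compare to rp:
  r0: data parity 0, sent rp 0 → ok
  r1: data parity 0, sent rp 1 → mismatch
  r2: data parity 1, sent rp 1 → ok
Recompute each column's even parity and compare to cp:
  c0: data parity 0, sent cp 1 → mismatch
  c1: data parity 0, sent cp 0 → ok
  c2: data parity 1, sent cp 1 → ok
Exactly one row (r1) and one column (c0) fail → the flipped bit is at their intersection.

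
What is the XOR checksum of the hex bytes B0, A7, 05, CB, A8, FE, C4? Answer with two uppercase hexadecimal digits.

4B

XOR the bytes together:
  start with 0xB0
  0xB0 ⊕ 0xA7 = 0x17
  0x17 ⊕ 0x05 = 0x12
  0x12 ⊕ 0xCB = 0xD9
  0xD9 ⊕ 0xA8 = 0x71
  0x71 ⊕ 0xFE = 0x8F
  0x8F ⊕ 0xC4 = 0x4B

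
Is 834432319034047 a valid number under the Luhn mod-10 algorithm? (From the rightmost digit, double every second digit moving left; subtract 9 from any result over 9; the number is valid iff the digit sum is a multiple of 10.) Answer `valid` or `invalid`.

invalid

From the right, keep odd positions and double even positions (subtract 9 from any doubled value over 9):
  doubled (positions 2,4,...): 8 8 0 2 4 8 6 → sum 36
  kept (positions 1,3,...): 7 0 3 9 3 3 4 8 → sum 37
Total = 73.
73 mod 10 = 3, so the number is invalid.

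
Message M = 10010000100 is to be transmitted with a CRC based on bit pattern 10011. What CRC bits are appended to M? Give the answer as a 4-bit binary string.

Append 4 zeros: 100100001000000. Divide by 10011 (XOR where the leading bit is 1):
  pos 0: 10010 XOR 10011 = 00001
  pos 4: 10001 XOR 10011 = 00010
  pos 7: 10000 XOR 10011 = 00011
  pos 10: 11000 XOR 10011 = 01011
Remainder (last 4 bits) = 1011. This is the CRC / FCS.

1011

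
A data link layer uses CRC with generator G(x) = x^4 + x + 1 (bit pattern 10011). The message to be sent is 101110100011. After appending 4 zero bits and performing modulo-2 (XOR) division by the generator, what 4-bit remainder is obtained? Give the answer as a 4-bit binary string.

0010

Append 4 zeros: 1011101000110000. Divide by 10011 (XOR where the leading bit is 1):
  pos 0: 10111 XOR 10011 = 00100
  pos 2: 10001 XOR 10011 = 00010
  pos 5: 10000 XOR 10011 = 00011
  pos 8: 11110 XOR 10011 = 01101
  pos 9: 11010 XOR 10011 = 01001
  pos 10: 10010 XOR 10011 = 00001
Remainder (last 4 bits) = 0010. This is the CRC / FCS.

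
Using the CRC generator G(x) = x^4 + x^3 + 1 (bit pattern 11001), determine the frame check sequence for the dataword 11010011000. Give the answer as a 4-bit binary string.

1110

Append 4 zeros: 110100110000000. Divide by 11001 (XOR where the leading bit is 1):
  pos 0: 11010 XOR 11001 = 00011
  pos 3: 11011 XOR 11001 = 00010
  pos 6: 10000 XOR 11001 = 01001
  pos 7: 10010 XOR 11001 = 01011
  pos 8: 10110 XOR 11001 = 01111
  pos 9: 11110 XOR 11001 = 00111
Remainder (last 4 bits) = 1110. This is the CRC / FCS.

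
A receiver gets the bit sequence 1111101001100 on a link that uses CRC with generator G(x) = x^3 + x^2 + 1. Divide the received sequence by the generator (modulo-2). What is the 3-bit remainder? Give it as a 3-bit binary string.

Modulo-2 division of 1111101001100 by 1101:
  pos 0: 1111 XOR 1101 = 0010
  pos 2: 1010 XOR 1101 = 0111
  pos 3: 1111 XOR 1101 = 0010
  pos 5: 1000 XOR 1101 = 0101
  pos 6: 1011 XOR 1101 = 0110
  pos 7: 1101 XOR 1101 = 0000
Remainder = 000 (zero — the frame passes the CRC check).

000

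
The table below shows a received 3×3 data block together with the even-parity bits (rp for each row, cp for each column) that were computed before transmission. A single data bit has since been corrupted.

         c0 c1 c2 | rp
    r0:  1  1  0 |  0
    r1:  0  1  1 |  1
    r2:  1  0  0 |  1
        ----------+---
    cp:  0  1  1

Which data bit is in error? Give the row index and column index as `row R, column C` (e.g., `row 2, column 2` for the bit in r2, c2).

row 1, column 1

Recompute each row's even parity and compare to rp:
  r0: data parity 0, sent rp 0 → ok
  r1: data parity 0, sent rp 1 → mismatch
  r2: data parity 1, sent rp 1 → ok
Recompute each column's even parity and compare to cp:
  c0: data parity 0, sent cp 0 → ok
  c1: data parity 0, sent cp 1 → mismatch
  c2: data parity 1, sent cp 1 → ok
Exactly one row (r1) and one column (c1) fail → the flipped bit is at their intersection.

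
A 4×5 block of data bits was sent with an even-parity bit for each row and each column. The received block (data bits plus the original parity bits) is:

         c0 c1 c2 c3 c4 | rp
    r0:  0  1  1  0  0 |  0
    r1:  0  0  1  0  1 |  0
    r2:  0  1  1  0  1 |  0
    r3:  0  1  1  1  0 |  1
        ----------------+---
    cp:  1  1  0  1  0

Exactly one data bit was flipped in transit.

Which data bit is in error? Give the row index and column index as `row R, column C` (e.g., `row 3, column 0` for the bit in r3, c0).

Recompute each row's even parity and compare to rp:
  r0: data parity 0, sent rp 0 → ok
  r1: data parity 0, sent rp 0 → ok
  r2: data parity 1, sent rp 0 → mismatch
  r3: data parity 1, sent rp 1 → ok
Recompute each column's even parity and compare to cp:
  c0: data parity 0, sent cp 1 → mismatch
  c1: data parity 1, sent cp 1 → ok
  c2: data parity 0, sent cp 0 → ok
  c3: data parity 1, sent cp 1 → ok
  c4: data parity 0, sent cp 0 → ok
Exactly one row (r2) and one column (c0) fail → the flipped bit is at their intersection.

row 2, column 0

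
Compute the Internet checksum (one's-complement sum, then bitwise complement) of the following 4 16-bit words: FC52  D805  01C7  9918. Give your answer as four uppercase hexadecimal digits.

One's-complement addition (fold any carry out of bit 15 back into bit 0):
  0xFC52 + 0xD805 = 0x1D457 → wrap carry → 0xD458
  0xD458 + 0x01C7 = 0x0D61F
  0xD61F + 0x9918 = 0x16F37 → wrap carry → 0x6F38
One's-complement sum = 0x6F38.
Checksum = ~0x6F38 & 0xFFFF = 0x90C7.

90C7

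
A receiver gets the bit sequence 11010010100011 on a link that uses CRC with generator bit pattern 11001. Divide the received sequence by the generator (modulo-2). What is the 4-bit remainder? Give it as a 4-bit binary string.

Modulo-2 division of 11010010100011 by 11001:
  pos 0: 11010 XOR 11001 = 00011
  pos 3: 11010 XOR 11001 = 00011
  pos 6: 11100 XOR 11001 = 00101
  pos 8: 10101 XOR 11001 = 01100
  pos 9: 11001 XOR 11001 = 00000
Remainder = 0000 (zero — the frame passes the CRC check).

0000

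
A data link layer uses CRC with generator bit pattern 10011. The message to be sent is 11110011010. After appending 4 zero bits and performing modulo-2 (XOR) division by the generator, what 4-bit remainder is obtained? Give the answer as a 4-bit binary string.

1101

Append 4 zeros: 111100110100000. Divide by 10011 (XOR where the leading bit is 1):
  pos 0: 11110 XOR 10011 = 01101
  pos 1: 11010 XOR 10011 = 01001
  pos 2: 10011 XOR 10011 = 00000
  pos 7: 10100 XOR 10011 = 00111
  pos 9: 11100 XOR 10011 = 01111
  pos 10: 11110 XOR 10011 = 01101
Remainder (last 4 bits) = 1101. This is the CRC / FCS.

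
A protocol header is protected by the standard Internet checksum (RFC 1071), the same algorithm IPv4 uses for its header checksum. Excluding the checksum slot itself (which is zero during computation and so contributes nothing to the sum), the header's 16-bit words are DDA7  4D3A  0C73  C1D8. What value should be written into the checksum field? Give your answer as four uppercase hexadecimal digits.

06D2

One's-complement addition (fold any carry out of bit 15 back into bit 0):
  0xDDA7 + 0x4D3A = 0x12AE1 → wrap carry → 0x2AE2
  0x2AE2 + 0x0C73 = 0x03755
  0x3755 + 0xC1D8 = 0x0F92D
One's-complement sum = 0xF92D.
Checksum = ~0xF92D & 0xFFFF = 0x06D2.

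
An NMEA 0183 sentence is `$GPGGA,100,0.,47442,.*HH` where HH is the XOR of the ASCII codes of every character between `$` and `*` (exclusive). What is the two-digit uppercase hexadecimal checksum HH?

66

XOR the ASCII codes of the payload characters:
  'G' = 0x47 → acc = 0x47
  'P' = 0x50 → acc = 0x17
  'G' = 0x47 → acc = 0x50
  'G' = 0x47 → acc = 0x17
  'A' = 0x41 → acc = 0x56
  ',' = 0x2C → acc = 0x7A
  '1' = 0x31 → acc = 0x4B
  '0' = 0x30 → acc = 0x7B
  '0' = 0x30 → acc = 0x4B
  ',' = 0x2C → acc = 0x67
  '0' = 0x30 → acc = 0x57
  '.' = 0x2E → acc = 0x79
  ',' = 0x2C → acc = 0x55
  '4' = 0x34 → acc = 0x61
  '7' = 0x37 → acc = 0x56
  '4' = 0x34 → acc = 0x62
  '4' = 0x34 → acc = 0x56
  '2' = 0x32 → acc = 0x64
  ',' = 0x2C → acc = 0x48
  '.' = 0x2E → acc = 0x66
Checksum = 0x66.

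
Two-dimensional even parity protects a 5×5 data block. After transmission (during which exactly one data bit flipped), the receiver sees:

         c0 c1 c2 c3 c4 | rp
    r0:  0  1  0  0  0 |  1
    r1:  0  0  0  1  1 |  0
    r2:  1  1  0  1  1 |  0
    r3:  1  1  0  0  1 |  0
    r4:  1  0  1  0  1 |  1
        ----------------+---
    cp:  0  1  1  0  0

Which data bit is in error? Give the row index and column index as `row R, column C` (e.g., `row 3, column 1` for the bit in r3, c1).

Recompute each row's even parity and compare to rp:
  r0: data parity 1, sent rp 1 → ok
  r1: data parity 0, sent rp 0 → ok
  r2: data parity 0, sent rp 0 → ok
  r3: data parity 1, sent rp 0 → mismatch
  r4: data parity 1, sent rp 1 → ok
Recompute each column's even parity and compare to cp:
  c0: data parity 1, sent cp 0 → mismatch
  c1: data parity 1, sent cp 1 → ok
  c2: data parity 1, sent cp 1 → ok
  c3: data parity 0, sent cp 0 → ok
  c4: data parity 0, sent cp 0 → ok
Exactly one row (r3) and one column (c0) fail → the flipped bit is at their intersection.

row 3, column 0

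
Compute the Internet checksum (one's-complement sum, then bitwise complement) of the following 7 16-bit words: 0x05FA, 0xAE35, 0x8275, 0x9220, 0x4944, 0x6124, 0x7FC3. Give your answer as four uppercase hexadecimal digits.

0D0E

One's-complement addition (fold any carry out of bit 15 back into bit 0):
  0x05FA + 0xAE35 = 0x0B42F
  0xB42F + 0x8275 = 0x136A4 → wrap carry → 0x36A5
  0x36A5 + 0x9220 = 0x0C8C5
  0xC8C5 + 0x4944 = 0x11209 → wrap carry → 0x120A
  0x120A + 0x6124 = 0x0732E
  0x732E + 0x7FC3 = 0x0F2F1
One's-complement sum = 0xF2F1.
Checksum = ~0xF2F1 & 0xFFFF = 0x0D0E.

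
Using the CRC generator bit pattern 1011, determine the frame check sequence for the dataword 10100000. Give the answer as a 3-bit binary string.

001

Append 3 zeros: 10100000000. Divide by 1011 (XOR where the leading bit is 1):
  pos 0: 1010 XOR 1011 = 0001
  pos 3: 1000 XOR 1011 = 0011
  pos 5: 1100 XOR 1011 = 0111
  pos 6: 1110 XOR 1011 = 0101
  pos 7: 1010 XOR 1011 = 0001
Remainder (last 3 bits) = 001. This is the CRC / FCS.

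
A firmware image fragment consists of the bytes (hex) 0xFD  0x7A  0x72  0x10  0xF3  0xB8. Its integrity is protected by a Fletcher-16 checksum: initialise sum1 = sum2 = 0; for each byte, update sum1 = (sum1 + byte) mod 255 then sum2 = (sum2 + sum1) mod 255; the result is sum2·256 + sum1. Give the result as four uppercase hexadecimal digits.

F2A7

Running sums (mod 255):
  after byte 0 (0xFD): sum1=253, sum2=253
  after byte 1 (0x7A): sum1=120, sum2=118
  after byte 2 (0x72): sum1=234, sum2=97
  after byte 3 (0x10): sum1=250, sum2=92
  after byte 4 (0xF3): sum1=238, sum2=75
  after byte 5 (0xB8): sum1=167, sum2=242
Checksum = sum2·256 + sum1 = 242·256 + 167 = 62119 = 0xF2A7.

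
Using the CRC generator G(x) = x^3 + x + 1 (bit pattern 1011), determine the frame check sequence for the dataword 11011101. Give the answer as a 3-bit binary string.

111

Append 3 zeros: 11011101000. Divide by 1011 (XOR where the leading bit is 1):
  pos 0: 1101 XOR 1011 = 0110
  pos 1: 1101 XOR 1011 = 0110
  pos 2: 1101 XOR 1011 = 0110
  pos 3: 1100 XOR 1011 = 0111
  pos 4: 1111 XOR 1011 = 0100
  pos 5: 1000 XOR 1011 = 0011
  pos 7: 1100 XOR 1011 = 0111
Remainder (last 3 bits) = 111. This is the CRC / FCS.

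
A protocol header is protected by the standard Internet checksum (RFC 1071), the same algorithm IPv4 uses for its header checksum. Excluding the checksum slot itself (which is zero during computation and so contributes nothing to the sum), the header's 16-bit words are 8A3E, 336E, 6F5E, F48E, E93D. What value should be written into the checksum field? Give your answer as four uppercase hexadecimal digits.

F527

One's-complement addition (fold any carry out of bit 15 back into bit 0):
  0x8A3E + 0x336E = 0x0BDAC
  0xBDAC + 0x6F5E = 0x12D0A → wrap carry → 0x2D0B
  0x2D0B + 0xF48E = 0x12199 → wrap carry → 0x219A
  0x219A + 0xE93D = 0x10AD7 → wrap carry → 0x0AD8
One's-complement sum = 0x0AD8.
Checksum = ~0x0AD8 & 0xFFFF = 0xF527.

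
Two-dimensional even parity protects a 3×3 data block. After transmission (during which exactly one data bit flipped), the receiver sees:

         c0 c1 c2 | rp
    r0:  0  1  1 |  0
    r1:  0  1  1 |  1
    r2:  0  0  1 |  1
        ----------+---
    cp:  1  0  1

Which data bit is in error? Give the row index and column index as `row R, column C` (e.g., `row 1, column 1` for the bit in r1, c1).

Recompute each row's even parity and compare to rp:
  r0: data parity 0, sent rp 0 → ok
  r1: data parity 0, sent rp 1 → mismatch
  r2: data parity 1, sent rp 1 → ok
Recompute each column's even parity and compare to cp:
  c0: data parity 0, sent cp 1 → mismatch
  c1: data parity 0, sent cp 0 → ok
  c2: data parity 1, sent cp 1 → ok
Exactly one row (r1) and one column (c0) fail → the flipped bit is at their intersection.

row 1, column 0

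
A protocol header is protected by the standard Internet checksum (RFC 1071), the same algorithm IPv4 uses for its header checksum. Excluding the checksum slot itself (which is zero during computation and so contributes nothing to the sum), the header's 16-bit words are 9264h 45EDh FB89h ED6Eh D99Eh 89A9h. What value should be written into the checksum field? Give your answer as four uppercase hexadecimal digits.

DB6C

One's-complement addition (fold any carry out of bit 15 back into bit 0):
  0x9264 + 0x45ED = 0x0D851
  0xD851 + 0xFB89 = 0x1D3DA → wrap carry → 0xD3DB
  0xD3DB + 0xED6E = 0x1C149 → wrap carry → 0xC14A
  0xC14A + 0xD99E = 0x19AE8 → wrap carry → 0x9AE9
  0x9AE9 + 0x89A9 = 0x12492 → wrap carry → 0x2493
One's-complement sum = 0x2493.
Checksum = ~0x2493 & 0xFFFF = 0xDB6C.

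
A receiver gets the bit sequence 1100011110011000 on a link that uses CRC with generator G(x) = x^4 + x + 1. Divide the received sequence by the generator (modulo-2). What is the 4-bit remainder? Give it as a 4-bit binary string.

Modulo-2 division of 1100011110011000 by 10011:
  pos 0: 11000 XOR 10011 = 01011
  pos 1: 10111 XOR 10011 = 00100
  pos 3: 10011 XOR 10011 = 00000
  pos 8: 10011 XOR 10011 = 00000
Remainder = 0000 (zero — the frame passes the CRC check).

0000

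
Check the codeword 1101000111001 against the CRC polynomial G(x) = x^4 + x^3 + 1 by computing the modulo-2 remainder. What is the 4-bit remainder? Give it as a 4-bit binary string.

0000

Modulo-2 division of 1101000111001 by 11001:
  pos 0: 11010 XOR 11001 = 00011
  pos 3: 11001 XOR 11001 = 00000
  pos 8: 11001 XOR 11001 = 00000
Remainder = 0000 (zero — the frame passes the CRC check).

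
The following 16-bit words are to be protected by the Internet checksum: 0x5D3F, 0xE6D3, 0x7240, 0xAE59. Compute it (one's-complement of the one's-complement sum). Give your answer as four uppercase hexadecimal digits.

One's-complement addition (fold any carry out of bit 15 back into bit 0):
  0x5D3F + 0xE6D3 = 0x14412 → wrap carry → 0x4413
  0x4413 + 0x7240 = 0x0B653
  0xB653 + 0xAE59 = 0x164AC → wrap carry → 0x64AD
One's-complement sum = 0x64AD.
Checksum = ~0x64AD & 0xFFFF = 0x9B52.

9B52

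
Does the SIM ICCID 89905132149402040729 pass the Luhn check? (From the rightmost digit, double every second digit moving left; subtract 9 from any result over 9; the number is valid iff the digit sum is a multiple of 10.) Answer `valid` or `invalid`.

From the right, keep odd positions and double even positions (subtract 9 from any doubled value over 9):
  doubled (positions 2,4,...): 4 0 0 0 9 2 6 1 9 7 → sum 38
  kept (positions 1,3,...): 9 7 4 2 4 4 2 1 0 9 → sum 42
Total = 80.
80 mod 10 = 0, so the number is valid.

valid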